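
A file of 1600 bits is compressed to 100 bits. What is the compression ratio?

Compression ratio = Original / Compressed
= 1600 / 100 = 16.00:1


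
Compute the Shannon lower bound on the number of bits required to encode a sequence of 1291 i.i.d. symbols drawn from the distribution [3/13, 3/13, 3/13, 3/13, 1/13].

Entropy H = 2.2374 bits/symbol
Minimum bits = H × n = 2.2374 × 1291
= 2888.48 bits


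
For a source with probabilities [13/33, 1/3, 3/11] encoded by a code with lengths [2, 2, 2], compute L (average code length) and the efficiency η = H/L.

Average length L = Σ p_i × l_i = 2.0000 bits
Entropy H = 1.5690 bits
Efficiency η = H/L × 100% = 78.45%


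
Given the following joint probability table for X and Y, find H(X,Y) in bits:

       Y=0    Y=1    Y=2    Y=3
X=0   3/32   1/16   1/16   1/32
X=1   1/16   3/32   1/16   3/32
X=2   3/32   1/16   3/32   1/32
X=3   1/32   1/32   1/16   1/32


H(X,Y) = -Σ p(x,y) log₂ p(x,y)
  p(0,0)=3/32: -0.0938 × log₂(0.0938) = 0.3202
  p(0,1)=1/16: -0.0625 × log₂(0.0625) = 0.2500
  p(0,2)=1/16: -0.0625 × log₂(0.0625) = 0.2500
  p(0,3)=1/32: -0.0312 × log₂(0.0312) = 0.1562
  p(1,0)=1/16: -0.0625 × log₂(0.0625) = 0.2500
  p(1,1)=3/32: -0.0938 × log₂(0.0938) = 0.3202
  p(1,2)=1/16: -0.0625 × log₂(0.0625) = 0.2500
  p(1,3)=3/32: -0.0938 × log₂(0.0938) = 0.3202
  p(2,0)=3/32: -0.0938 × log₂(0.0938) = 0.3202
  p(2,1)=1/16: -0.0625 × log₂(0.0625) = 0.2500
  p(2,2)=3/32: -0.0938 × log₂(0.0938) = 0.3202
  p(2,3)=1/32: -0.0312 × log₂(0.0312) = 0.1562
  p(3,0)=1/32: -0.0312 × log₂(0.0312) = 0.1562
  p(3,1)=1/32: -0.0312 × log₂(0.0312) = 0.1562
  p(3,2)=1/16: -0.0625 × log₂(0.0625) = 0.2500
  p(3,3)=1/32: -0.0312 × log₂(0.0312) = 0.1562
H(X,Y) = 3.8820 bits


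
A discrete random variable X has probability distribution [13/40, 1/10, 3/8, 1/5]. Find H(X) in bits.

H(X) = -Σ p(x) log₂ p(x)
  -13/40 × log₂(13/40) = 0.5270
  -1/10 × log₂(1/10) = 0.3322
  -3/8 × log₂(3/8) = 0.5306
  -1/5 × log₂(1/5) = 0.4644
H(X) = 1.8542 bits


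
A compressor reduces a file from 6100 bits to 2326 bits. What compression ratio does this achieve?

Compression ratio = Original / Compressed
= 6100 / 2326 = 2.62:1


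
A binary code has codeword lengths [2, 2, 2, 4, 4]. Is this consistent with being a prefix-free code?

Kraft inequality: Σ 2^(-l_i) ≤ 1 for prefix-free code
Calculating: 2^(-2) + 2^(-2) + 2^(-2) + 2^(-4) + 2^(-4)
= 0.25 + 0.25 + 0.25 + 0.0625 + 0.0625
= 0.8750
Since 0.8750 ≤ 1, prefix-free code exists


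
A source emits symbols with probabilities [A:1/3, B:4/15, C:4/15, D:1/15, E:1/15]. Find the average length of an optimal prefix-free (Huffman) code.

Huffman tree construction:
Combine smallest probabilities repeatedly
Resulting codes:
  A: 11 (length 2)
  B: 01 (length 2)
  C: 10 (length 2)
  D: 000 (length 3)
  E: 001 (length 3)
Average length = Σ p(s) × length(s) = 2.1333 bits


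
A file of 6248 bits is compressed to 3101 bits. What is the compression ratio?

Compression ratio = Original / Compressed
= 6248 / 3101 = 2.01:1


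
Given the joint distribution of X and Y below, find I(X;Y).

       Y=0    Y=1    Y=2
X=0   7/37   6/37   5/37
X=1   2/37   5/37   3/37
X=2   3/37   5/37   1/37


H(X) = 1.5120, H(Y) = 1.5460, H(X,Y) = 3.0068
I(X;Y) = H(X) + H(Y) - H(X,Y) = 0.0512 bits


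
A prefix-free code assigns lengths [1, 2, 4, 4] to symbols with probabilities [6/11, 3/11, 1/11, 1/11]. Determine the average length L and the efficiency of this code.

Average length L = Σ p_i × l_i = 1.8182 bits
Entropy H = 1.6172 bits
Efficiency η = H/L × 100% = 88.95%


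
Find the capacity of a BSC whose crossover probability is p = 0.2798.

For BSC with error probability p:
C = 1 - H(p) where H(p) is binary entropy
H(0.2798) = -0.2798 × log₂(0.2798) - 0.7202 × log₂(0.7202)
H(p) = 0.8552
C = 1 - 0.8552 = 0.1448 bits/use


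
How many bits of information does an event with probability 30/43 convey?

Information content I(x) = -log₂(p(x))
I = -log₂(30/43) = -log₂(0.6977)
I = 0.5194 bits


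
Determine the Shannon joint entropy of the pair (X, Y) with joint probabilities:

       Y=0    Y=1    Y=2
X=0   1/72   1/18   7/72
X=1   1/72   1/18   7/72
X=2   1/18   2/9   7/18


H(X,Y) = -Σ p(x,y) log₂ p(x,y)
  p(0,0)=1/72: -0.0139 × log₂(0.0139) = 0.0857
  p(0,1)=1/18: -0.0556 × log₂(0.0556) = 0.2317
  p(0,2)=7/72: -0.0972 × log₂(0.0972) = 0.3269
  p(1,0)=1/72: -0.0139 × log₂(0.0139) = 0.0857
  p(1,1)=1/18: -0.0556 × log₂(0.0556) = 0.2317
  p(1,2)=7/72: -0.0972 × log₂(0.0972) = 0.3269
  p(2,0)=1/18: -0.0556 × log₂(0.0556) = 0.2317
  p(2,1)=2/9: -0.2222 × log₂(0.2222) = 0.4822
  p(2,2)=7/18: -0.3889 × log₂(0.3889) = 0.5299
H(X,Y) = 2.5323 bits


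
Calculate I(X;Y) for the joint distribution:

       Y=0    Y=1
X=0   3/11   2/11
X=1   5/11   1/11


H(X) = 0.9940, H(Y) = 0.8454, H(X,Y) = 1.7899
I(X;Y) = H(X) + H(Y) - H(X,Y) = 0.0495 bits


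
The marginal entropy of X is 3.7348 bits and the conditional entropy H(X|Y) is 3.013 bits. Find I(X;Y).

I(X;Y) = H(X) - H(X|Y)
I(X;Y) = 3.7348 - 3.013 = 0.7218 bits


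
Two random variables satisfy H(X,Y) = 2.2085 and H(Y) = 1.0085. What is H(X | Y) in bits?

Chain rule: H(X,Y) = H(X|Y) + H(Y)
H(X|Y) = H(X,Y) - H(Y) = 2.2085 - 1.0085 = 1.2 bits


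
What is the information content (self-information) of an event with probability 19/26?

Information content I(x) = -log₂(p(x))
I = -log₂(19/26) = -log₂(0.7308)
I = 0.4525 bits


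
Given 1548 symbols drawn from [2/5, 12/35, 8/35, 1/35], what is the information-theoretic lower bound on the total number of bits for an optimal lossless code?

Entropy H = 1.6915 bits/symbol
Minimum bits = H × n = 1.6915 × 1548
= 2618.44 bits


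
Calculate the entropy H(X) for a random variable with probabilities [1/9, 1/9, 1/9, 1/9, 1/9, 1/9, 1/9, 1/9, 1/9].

H(X) = -Σ p(x) log₂ p(x)
  -1/9 × log₂(1/9) = 0.3522
  -1/9 × log₂(1/9) = 0.3522
  -1/9 × log₂(1/9) = 0.3522
  -1/9 × log₂(1/9) = 0.3522
  -1/9 × log₂(1/9) = 0.3522
  -1/9 × log₂(1/9) = 0.3522
  -1/9 × log₂(1/9) = 0.3522
  -1/9 × log₂(1/9) = 0.3522
  -1/9 × log₂(1/9) = 0.3522
H(X) = 3.1699 bits


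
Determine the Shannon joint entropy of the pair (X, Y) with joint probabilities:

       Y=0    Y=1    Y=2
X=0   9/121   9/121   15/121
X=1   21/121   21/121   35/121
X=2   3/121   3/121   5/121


H(X,Y) = -Σ p(x,y) log₂ p(x,y)
  p(0,0)=9/121: -0.0744 × log₂(0.0744) = 0.2788
  p(0,1)=9/121: -0.0744 × log₂(0.0744) = 0.2788
  p(0,2)=15/121: -0.1240 × log₂(0.1240) = 0.3734
  p(1,0)=21/121: -0.1736 × log₂(0.1736) = 0.4385
  p(1,1)=21/121: -0.1736 × log₂(0.1736) = 0.4385
  p(1,2)=35/121: -0.2893 × log₂(0.2893) = 0.5176
  p(2,0)=3/121: -0.0248 × log₂(0.0248) = 0.1322
  p(2,1)=3/121: -0.0248 × log₂(0.0248) = 0.1322
  p(2,2)=5/121: -0.0413 × log₂(0.0413) = 0.1900
H(X,Y) = 2.7802 bits


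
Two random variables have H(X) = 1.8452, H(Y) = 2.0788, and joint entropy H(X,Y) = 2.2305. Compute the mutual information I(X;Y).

I(X;Y) = H(X) + H(Y) - H(X,Y)
I(X;Y) = 1.8452 + 2.0788 - 2.2305 = 1.6935 bits


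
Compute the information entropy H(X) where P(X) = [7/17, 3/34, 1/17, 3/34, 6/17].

H(X) = -Σ p(x) log₂ p(x)
  -7/17 × log₂(7/17) = 0.5271
  -3/34 × log₂(3/34) = 0.3090
  -1/17 × log₂(1/17) = 0.2404
  -3/34 × log₂(3/34) = 0.3090
  -6/17 × log₂(6/17) = 0.5303
H(X) = 1.9159 bits


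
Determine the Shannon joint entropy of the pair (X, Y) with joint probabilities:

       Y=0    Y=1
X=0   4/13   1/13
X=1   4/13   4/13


H(X,Y) = -Σ p(x,y) log₂ p(x,y)
  p(0,0)=4/13: -0.3077 × log₂(0.3077) = 0.5232
  p(0,1)=1/13: -0.0769 × log₂(0.0769) = 0.2846
  p(1,0)=4/13: -0.3077 × log₂(0.3077) = 0.5232
  p(1,1)=4/13: -0.3077 × log₂(0.3077) = 0.5232
H(X,Y) = 1.8543 bits


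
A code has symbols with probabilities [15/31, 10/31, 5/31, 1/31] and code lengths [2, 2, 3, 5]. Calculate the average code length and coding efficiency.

Average length L = Σ p_i × l_i = 2.2581 bits
Entropy H = 1.6177 bits
Efficiency η = H/L × 100% = 71.64%


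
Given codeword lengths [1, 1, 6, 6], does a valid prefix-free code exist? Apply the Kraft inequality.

Kraft inequality: Σ 2^(-l_i) ≤ 1 for prefix-free code
Calculating: 2^(-1) + 2^(-1) + 2^(-6) + 2^(-6)
= 0.5 + 0.5 + 0.015625 + 0.015625
= 1.0312
Since 1.0312 > 1, prefix-free code does not exist


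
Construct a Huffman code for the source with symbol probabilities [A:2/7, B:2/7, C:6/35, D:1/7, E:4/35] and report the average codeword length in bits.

Huffman tree construction:
Combine smallest probabilities repeatedly
Resulting codes:
  A: 10 (length 2)
  B: 11 (length 2)
  C: 00 (length 2)
  D: 011 (length 3)
  E: 010 (length 3)
Average length = Σ p(s) × length(s) = 2.2571 bits


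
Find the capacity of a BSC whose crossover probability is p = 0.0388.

For BSC with error probability p:
C = 1 - H(p) where H(p) is binary entropy
H(0.0388) = -0.0388 × log₂(0.0388) - 0.9612 × log₂(0.9612)
H(p) = 0.2368
C = 1 - 0.2368 = 0.7632 bits/use


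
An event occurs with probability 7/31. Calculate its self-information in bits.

Information content I(x) = -log₂(p(x))
I = -log₂(7/31) = -log₂(0.2258)
I = 2.1468 bits


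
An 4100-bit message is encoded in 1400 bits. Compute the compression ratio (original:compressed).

Compression ratio = Original / Compressed
= 4100 / 1400 = 2.93:1


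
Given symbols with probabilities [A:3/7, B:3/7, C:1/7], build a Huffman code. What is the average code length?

Huffman tree construction:
Combine smallest probabilities repeatedly
Resulting codes:
  A: 11 (length 2)
  B: 0 (length 1)
  C: 10 (length 2)
Average length = Σ p(s) × length(s) = 1.5714 bits


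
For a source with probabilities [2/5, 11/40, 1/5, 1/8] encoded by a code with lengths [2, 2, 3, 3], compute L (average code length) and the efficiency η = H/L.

Average length L = Σ p_i × l_i = 2.3250 bits
Entropy H = 1.8803 bits
Efficiency η = H/L × 100% = 80.87%


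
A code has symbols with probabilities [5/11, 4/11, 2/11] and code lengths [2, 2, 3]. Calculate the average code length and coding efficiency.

Average length L = Σ p_i × l_i = 2.1818 bits
Entropy H = 1.4949 bits
Efficiency η = H/L × 100% = 68.52%


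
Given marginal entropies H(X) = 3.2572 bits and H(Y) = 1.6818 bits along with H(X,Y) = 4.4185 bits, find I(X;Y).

I(X;Y) = H(X) + H(Y) - H(X,Y)
I(X;Y) = 3.2572 + 1.6818 - 4.4185 = 0.5205 bits


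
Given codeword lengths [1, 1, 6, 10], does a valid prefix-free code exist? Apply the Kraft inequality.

Kraft inequality: Σ 2^(-l_i) ≤ 1 for prefix-free code
Calculating: 2^(-1) + 2^(-1) + 2^(-6) + 2^(-10)
= 0.5 + 0.5 + 0.015625 + 0.0009765625
= 1.0166
Since 1.0166 > 1, prefix-free code does not exist


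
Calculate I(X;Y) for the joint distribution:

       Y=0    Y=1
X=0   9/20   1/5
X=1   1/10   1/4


H(X) = 0.9341, H(Y) = 0.9928, H(X,Y) = 1.8150
I(X;Y) = H(X) + H(Y) - H(X,Y) = 0.1119 bits


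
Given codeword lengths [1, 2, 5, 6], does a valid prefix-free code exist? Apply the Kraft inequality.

Kraft inequality: Σ 2^(-l_i) ≤ 1 for prefix-free code
Calculating: 2^(-1) + 2^(-2) + 2^(-5) + 2^(-6)
= 0.5 + 0.25 + 0.03125 + 0.015625
= 0.7969
Since 0.7969 ≤ 1, prefix-free code exists


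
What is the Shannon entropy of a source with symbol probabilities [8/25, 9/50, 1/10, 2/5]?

H(X) = -Σ p(x) log₂ p(x)
  -8/25 × log₂(8/25) = 0.5260
  -9/50 × log₂(9/50) = 0.4453
  -1/10 × log₂(1/10) = 0.3322
  -2/5 × log₂(2/5) = 0.5288
H(X) = 1.8323 bits


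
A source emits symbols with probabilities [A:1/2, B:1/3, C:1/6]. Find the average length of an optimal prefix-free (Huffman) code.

Huffman tree construction:
Combine smallest probabilities repeatedly
Resulting codes:
  A: 0 (length 1)
  B: 11 (length 2)
  C: 10 (length 2)
Average length = Σ p(s) × length(s) = 1.5000 bits


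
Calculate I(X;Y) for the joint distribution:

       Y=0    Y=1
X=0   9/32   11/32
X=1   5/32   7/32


H(X) = 0.9544, H(Y) = 0.9887, H(X,Y) = 1.9424
I(X;Y) = H(X) + H(Y) - H(X,Y) = 0.0008 bits


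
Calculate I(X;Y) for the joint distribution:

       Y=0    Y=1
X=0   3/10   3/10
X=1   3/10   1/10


H(X) = 0.9710, H(Y) = 0.9710, H(X,Y) = 1.8955
I(X;Y) = H(X) + H(Y) - H(X,Y) = 0.0464 bits


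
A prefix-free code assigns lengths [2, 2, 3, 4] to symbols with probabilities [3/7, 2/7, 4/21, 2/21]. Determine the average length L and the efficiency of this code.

Average length L = Σ p_i × l_i = 2.3810 bits
Entropy H = 1.8190 bits
Efficiency η = H/L × 100% = 76.40%


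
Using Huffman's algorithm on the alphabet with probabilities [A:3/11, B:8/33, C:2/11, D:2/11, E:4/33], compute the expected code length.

Huffman tree construction:
Combine smallest probabilities repeatedly
Resulting codes:
  A: 10 (length 2)
  B: 01 (length 2)
  C: 111 (length 3)
  D: 00 (length 2)
  E: 110 (length 3)
Average length = Σ p(s) × length(s) = 2.3030 bits


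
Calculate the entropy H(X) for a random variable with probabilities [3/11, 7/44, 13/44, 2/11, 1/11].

H(X) = -Σ p(x) log₂ p(x)
  -3/11 × log₂(3/11) = 0.5112
  -7/44 × log₂(7/44) = 0.4219
  -13/44 × log₂(13/44) = 0.5197
  -2/11 × log₂(2/11) = 0.4472
  -1/11 × log₂(1/11) = 0.3145
H(X) = 2.2145 bits


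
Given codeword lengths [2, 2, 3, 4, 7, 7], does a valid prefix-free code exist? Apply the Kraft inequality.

Kraft inequality: Σ 2^(-l_i) ≤ 1 for prefix-free code
Calculating: 2^(-2) + 2^(-2) + 2^(-3) + 2^(-4) + 2^(-7) + 2^(-7)
= 0.25 + 0.25 + 0.125 + 0.0625 + 0.0078125 + 0.0078125
= 0.7031
Since 0.7031 ≤ 1, prefix-free code exists


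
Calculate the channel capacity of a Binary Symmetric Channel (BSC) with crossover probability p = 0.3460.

For BSC with error probability p:
C = 1 - H(p) where H(p) is binary entropy
H(0.3460) = -0.3460 × log₂(0.3460) - 0.6540 × log₂(0.6540)
H(p) = 0.9304
C = 1 - 0.9304 = 0.0696 bits/use


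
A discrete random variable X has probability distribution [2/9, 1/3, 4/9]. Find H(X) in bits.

H(X) = -Σ p(x) log₂ p(x)
  -2/9 × log₂(2/9) = 0.4822
  -1/3 × log₂(1/3) = 0.5283
  -4/9 × log₂(4/9) = 0.5200
H(X) = 1.5305 bits


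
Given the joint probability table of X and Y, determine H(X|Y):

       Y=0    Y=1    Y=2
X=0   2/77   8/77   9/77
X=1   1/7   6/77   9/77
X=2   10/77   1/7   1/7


H(X|Y) = Σ_y p(y) H(X|Y=y)
  p(Y=0) = 23/77, H(X|Y=0) = 1.3378
  p(Y=1) = 25/77, H(X|Y=1) = 1.5413
  p(Y=2) = 29/77, H(X|Y=2) = 1.5782
H(X|Y) = 0.2987×1.3378 + 0.3247×1.5413 + 0.3766×1.5782 = 1.4944 bits


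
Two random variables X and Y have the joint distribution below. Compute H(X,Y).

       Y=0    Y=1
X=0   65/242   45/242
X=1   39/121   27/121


H(X,Y) = -Σ p(x,y) log₂ p(x,y)
  p(0,0)=65/242: -0.2686 × log₂(0.2686) = 0.5094
  p(0,1)=45/242: -0.1860 × log₂(0.1860) = 0.4513
  p(1,0)=39/121: -0.3223 × log₂(0.3223) = 0.5265
  p(1,1)=27/121: -0.2231 × log₂(0.2231) = 0.4829
H(X,Y) = 1.9701 bits


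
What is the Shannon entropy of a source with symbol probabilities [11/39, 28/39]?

H(X) = -Σ p(x) log₂ p(x)
  -11/39 × log₂(11/39) = 0.5150
  -28/39 × log₂(28/39) = 0.3432
H(X) = 0.8582 bits


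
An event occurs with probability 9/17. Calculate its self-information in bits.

Information content I(x) = -log₂(p(x))
I = -log₂(9/17) = -log₂(0.5294)
I = 0.9175 bits


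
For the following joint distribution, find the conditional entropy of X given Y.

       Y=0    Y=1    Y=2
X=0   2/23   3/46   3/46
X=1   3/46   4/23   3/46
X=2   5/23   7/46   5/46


H(X|Y) = Σ_y p(y) H(X|Y=y)
  p(Y=0) = 17/46, H(X|Y=0) = 1.3831
  p(Y=1) = 9/23, H(X|Y=1) = 1.4807
  p(Y=2) = 11/46, H(X|Y=2) = 1.5395
H(X|Y) = 0.3696×1.3831 + 0.3913×1.4807 + 0.2391×1.5395 = 1.4587 bits


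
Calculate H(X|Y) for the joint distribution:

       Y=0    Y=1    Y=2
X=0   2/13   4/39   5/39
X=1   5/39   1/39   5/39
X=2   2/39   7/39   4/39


H(X|Y) = Σ_y p(y) H(X|Y=y)
  p(Y=0) = 1/3, H(X|Y=0) = 1.4605
  p(Y=1) = 4/13, H(X|Y=1) = 1.2807
  p(Y=2) = 14/39, H(X|Y=2) = 1.5774
H(X|Y) = 0.3333×1.4605 + 0.3077×1.2807 + 0.3590×1.5774 = 1.4471 bits


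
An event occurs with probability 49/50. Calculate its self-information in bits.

Information content I(x) = -log₂(p(x))
I = -log₂(49/50) = -log₂(0.9800)
I = 0.0291 bits


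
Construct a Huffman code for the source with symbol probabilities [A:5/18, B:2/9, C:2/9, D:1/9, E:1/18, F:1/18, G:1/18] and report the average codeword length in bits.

Huffman tree construction:
Combine smallest probabilities repeatedly
Resulting codes:
  A: 10 (length 2)
  B: 00 (length 2)
  C: 01 (length 2)
  D: 1111 (length 4)
  E: 1100 (length 4)
  F: 1101 (length 4)
  G: 1110 (length 4)
Average length = Σ p(s) × length(s) = 2.5556 bits


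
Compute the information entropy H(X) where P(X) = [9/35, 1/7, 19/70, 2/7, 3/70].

H(X) = -Σ p(x) log₂ p(x)
  -9/35 × log₂(9/35) = 0.5038
  -1/7 × log₂(1/7) = 0.4011
  -19/70 × log₂(19/70) = 0.5107
  -2/7 × log₂(2/7) = 0.5164
  -3/70 × log₂(3/70) = 0.1948
H(X) = 2.1267 bits


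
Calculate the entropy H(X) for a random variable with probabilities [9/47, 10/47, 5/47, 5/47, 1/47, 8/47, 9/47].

H(X) = -Σ p(x) log₂ p(x)
  -9/47 × log₂(9/47) = 0.4566
  -10/47 × log₂(10/47) = 0.4750
  -5/47 × log₂(5/47) = 0.3439
  -5/47 × log₂(5/47) = 0.3439
  -1/47 × log₂(1/47) = 0.1182
  -8/47 × log₂(8/47) = 0.4348
  -9/47 × log₂(9/47) = 0.4566
H(X) = 2.6291 bits


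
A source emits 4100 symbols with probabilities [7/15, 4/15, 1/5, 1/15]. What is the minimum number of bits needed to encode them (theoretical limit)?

Entropy H = 1.7465 bits/symbol
Minimum bits = H × n = 1.7465 × 4100
= 7160.51 bits


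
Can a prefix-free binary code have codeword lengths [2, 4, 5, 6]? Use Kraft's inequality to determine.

Kraft inequality: Σ 2^(-l_i) ≤ 1 for prefix-free code
Calculating: 2^(-2) + 2^(-4) + 2^(-5) + 2^(-6)
= 0.25 + 0.0625 + 0.03125 + 0.015625
= 0.3594
Since 0.3594 ≤ 1, prefix-free code exists


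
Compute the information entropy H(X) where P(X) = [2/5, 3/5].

H(X) = -Σ p(x) log₂ p(x)
  -2/5 × log₂(2/5) = 0.5288
  -3/5 × log₂(3/5) = 0.4422
H(X) = 0.9710 bits


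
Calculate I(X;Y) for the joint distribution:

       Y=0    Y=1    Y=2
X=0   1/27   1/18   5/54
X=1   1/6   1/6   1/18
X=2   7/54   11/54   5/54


H(X) = 1.5049, H(Y) = 1.5474, H(X,Y) = 2.9865
I(X;Y) = H(X) + H(Y) - H(X,Y) = 0.0658 bits


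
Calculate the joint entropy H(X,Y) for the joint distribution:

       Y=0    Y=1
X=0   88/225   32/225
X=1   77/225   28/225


H(X,Y) = -Σ p(x,y) log₂ p(x,y)
  p(0,0)=88/225: -0.3911 × log₂(0.3911) = 0.5297
  p(0,1)=32/225: -0.1422 × log₂(0.1422) = 0.4002
  p(1,0)=77/225: -0.3422 × log₂(0.3422) = 0.5294
  p(1,1)=28/225: -0.1244 × log₂(0.1244) = 0.3741
H(X,Y) = 1.8334 bits


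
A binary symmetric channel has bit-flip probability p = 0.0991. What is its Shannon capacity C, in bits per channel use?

For BSC with error probability p:
C = 1 - H(p) where H(p) is binary entropy
H(0.0991) = -0.0991 × log₂(0.0991) - 0.9009 × log₂(0.9009)
H(p) = 0.4661
C = 1 - 0.4661 = 0.5339 bits/use


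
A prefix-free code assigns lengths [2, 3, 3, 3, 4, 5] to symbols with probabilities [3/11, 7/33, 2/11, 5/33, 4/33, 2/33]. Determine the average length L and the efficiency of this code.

Average length L = Σ p_i × l_i = 2.9697 bits
Entropy H = 2.4595 bits
Efficiency η = H/L × 100% = 82.82%


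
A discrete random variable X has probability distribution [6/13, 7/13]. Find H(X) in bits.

H(X) = -Σ p(x) log₂ p(x)
  -6/13 × log₂(6/13) = 0.5148
  -7/13 × log₂(7/13) = 0.4809
H(X) = 0.9957 bits


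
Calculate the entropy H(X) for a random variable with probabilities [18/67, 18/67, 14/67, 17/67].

H(X) = -Σ p(x) log₂ p(x)
  -18/67 × log₂(18/67) = 0.5094
  -18/67 × log₂(18/67) = 0.5094
  -14/67 × log₂(14/67) = 0.4720
  -17/67 × log₂(17/67) = 0.5020
H(X) = 1.9928 bits


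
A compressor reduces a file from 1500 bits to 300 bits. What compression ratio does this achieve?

Compression ratio = Original / Compressed
= 1500 / 300 = 5.00:1


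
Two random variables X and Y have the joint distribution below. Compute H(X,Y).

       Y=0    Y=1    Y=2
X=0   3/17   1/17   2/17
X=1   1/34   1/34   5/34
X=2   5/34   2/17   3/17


H(X,Y) = -Σ p(x,y) log₂ p(x,y)
  p(0,0)=3/17: -0.1765 × log₂(0.1765) = 0.4416
  p(0,1)=1/17: -0.0588 × log₂(0.0588) = 0.2404
  p(0,2)=2/17: -0.1176 × log₂(0.1176) = 0.3632
  p(1,0)=1/34: -0.0294 × log₂(0.0294) = 0.1496
  p(1,1)=1/34: -0.0294 × log₂(0.0294) = 0.1496
  p(1,2)=5/34: -0.1471 × log₂(0.1471) = 0.4067
  p(2,0)=5/34: -0.1471 × log₂(0.1471) = 0.4067
  p(2,1)=2/17: -0.1176 × log₂(0.1176) = 0.3632
  p(2,2)=3/17: -0.1765 × log₂(0.1765) = 0.4416
H(X,Y) = 2.9628 bits


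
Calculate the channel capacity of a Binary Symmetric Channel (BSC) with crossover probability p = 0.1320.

For BSC with error probability p:
C = 1 - H(p) where H(p) is binary entropy
H(0.1320) = -0.1320 × log₂(0.1320) - 0.8680 × log₂(0.8680)
H(p) = 0.5629
C = 1 - 0.5629 = 0.4371 bits/use


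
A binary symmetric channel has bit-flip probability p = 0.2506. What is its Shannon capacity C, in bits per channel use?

For BSC with error probability p:
C = 1 - H(p) where H(p) is binary entropy
H(0.2506) = -0.2506 × log₂(0.2506) - 0.7494 × log₂(0.7494)
H(p) = 0.8122
C = 1 - 0.8122 = 0.1878 bits/use


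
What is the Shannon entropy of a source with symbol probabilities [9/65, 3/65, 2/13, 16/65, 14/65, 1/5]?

H(X) = -Σ p(x) log₂ p(x)
  -9/65 × log₂(9/65) = 0.3950
  -3/65 × log₂(3/65) = 0.2048
  -2/13 × log₂(2/13) = 0.4155
  -16/65 × log₂(16/65) = 0.4978
  -14/65 × log₂(14/65) = 0.4771
  -1/5 × log₂(1/5) = 0.4644
H(X) = 2.4545 bits


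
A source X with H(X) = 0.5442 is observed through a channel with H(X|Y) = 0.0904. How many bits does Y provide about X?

I(X;Y) = H(X) - H(X|Y)
I(X;Y) = 0.5442 - 0.0904 = 0.4538 bits


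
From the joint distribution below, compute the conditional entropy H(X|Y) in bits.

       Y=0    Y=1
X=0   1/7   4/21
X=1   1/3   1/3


H(X|Y) = Σ_y p(y) H(X|Y=y)
  p(Y=0) = 10/21, H(X|Y=0) = 0.8813
  p(Y=1) = 11/21, H(X|Y=1) = 0.9457
H(X|Y) = 0.4762×0.8813 + 0.5238×0.9457 = 0.9150 bits


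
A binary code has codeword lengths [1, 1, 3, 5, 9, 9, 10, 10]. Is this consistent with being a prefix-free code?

Kraft inequality: Σ 2^(-l_i) ≤ 1 for prefix-free code
Calculating: 2^(-1) + 2^(-1) + 2^(-3) + 2^(-5) + 2^(-9) + 2^(-9) + 2^(-10) + 2^(-10)
= 0.5 + 0.5 + 0.125 + 0.03125 + 0.001953125 + 0.001953125 + 0.0009765625 + 0.0009765625
= 1.1621
Since 1.1621 > 1, prefix-free code does not exist


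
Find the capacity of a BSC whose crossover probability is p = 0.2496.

For BSC with error probability p:
C = 1 - H(p) where H(p) is binary entropy
H(0.2496) = -0.2496 × log₂(0.2496) - 0.7504 × log₂(0.7504)
H(p) = 0.8106
C = 1 - 0.8106 = 0.1894 bits/use


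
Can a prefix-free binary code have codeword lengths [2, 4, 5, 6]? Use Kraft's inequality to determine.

Kraft inequality: Σ 2^(-l_i) ≤ 1 for prefix-free code
Calculating: 2^(-2) + 2^(-4) + 2^(-5) + 2^(-6)
= 0.25 + 0.0625 + 0.03125 + 0.015625
= 0.3594
Since 0.3594 ≤ 1, prefix-free code exists


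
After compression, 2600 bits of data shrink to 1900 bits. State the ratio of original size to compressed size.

Compression ratio = Original / Compressed
= 2600 / 1900 = 1.37:1


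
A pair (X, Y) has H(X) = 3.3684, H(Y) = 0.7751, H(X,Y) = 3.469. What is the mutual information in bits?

I(X;Y) = H(X) + H(Y) - H(X,Y)
I(X;Y) = 3.3684 + 0.7751 - 3.469 = 0.6745 bits


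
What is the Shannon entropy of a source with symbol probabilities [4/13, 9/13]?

H(X) = -Σ p(x) log₂ p(x)
  -4/13 × log₂(4/13) = 0.5232
  -9/13 × log₂(9/13) = 0.3673
H(X) = 0.8905 bits


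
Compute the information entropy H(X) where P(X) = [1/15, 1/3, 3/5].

H(X) = -Σ p(x) log₂ p(x)
  -1/15 × log₂(1/15) = 0.2605
  -1/3 × log₂(1/3) = 0.5283
  -3/5 × log₂(3/5) = 0.4422
H(X) = 1.2310 bits


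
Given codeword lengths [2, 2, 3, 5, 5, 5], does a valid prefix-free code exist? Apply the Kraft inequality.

Kraft inequality: Σ 2^(-l_i) ≤ 1 for prefix-free code
Calculating: 2^(-2) + 2^(-2) + 2^(-3) + 2^(-5) + 2^(-5) + 2^(-5)
= 0.25 + 0.25 + 0.125 + 0.03125 + 0.03125 + 0.03125
= 0.7188
Since 0.7188 ≤ 1, prefix-free code exists


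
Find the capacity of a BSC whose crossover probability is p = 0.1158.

For BSC with error probability p:
C = 1 - H(p) where H(p) is binary entropy
H(0.1158) = -0.1158 × log₂(0.1158) - 0.8842 × log₂(0.8842)
H(p) = 0.5172
C = 1 - 0.5172 = 0.4828 bits/use


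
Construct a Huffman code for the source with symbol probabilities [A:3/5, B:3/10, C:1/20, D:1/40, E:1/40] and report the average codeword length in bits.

Huffman tree construction:
Combine smallest probabilities repeatedly
Resulting codes:
  A: 1 (length 1)
  B: 01 (length 2)
  C: 000 (length 3)
  D: 0010 (length 4)
  E: 0011 (length 4)
Average length = Σ p(s) × length(s) = 1.5500 bits


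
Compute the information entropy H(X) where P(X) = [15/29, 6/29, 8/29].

H(X) = -Σ p(x) log₂ p(x)
  -15/29 × log₂(15/29) = 0.4919
  -6/29 × log₂(6/29) = 0.4703
  -8/29 × log₂(8/29) = 0.5125
H(X) = 1.4748 bits


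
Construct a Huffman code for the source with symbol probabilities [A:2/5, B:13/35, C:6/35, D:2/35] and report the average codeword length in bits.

Huffman tree construction:
Combine smallest probabilities repeatedly
Resulting codes:
  A: 0 (length 1)
  B: 11 (length 2)
  C: 101 (length 3)
  D: 100 (length 3)
Average length = Σ p(s) × length(s) = 1.8286 bits


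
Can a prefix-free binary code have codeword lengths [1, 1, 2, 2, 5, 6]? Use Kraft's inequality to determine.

Kraft inequality: Σ 2^(-l_i) ≤ 1 for prefix-free code
Calculating: 2^(-1) + 2^(-1) + 2^(-2) + 2^(-2) + 2^(-5) + 2^(-6)
= 0.5 + 0.5 + 0.25 + 0.25 + 0.03125 + 0.015625
= 1.5469
Since 1.5469 > 1, prefix-free code does not exist


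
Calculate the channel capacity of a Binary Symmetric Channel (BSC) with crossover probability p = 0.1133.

For BSC with error probability p:
C = 1 - H(p) where H(p) is binary entropy
H(0.1133) = -0.1133 × log₂(0.1133) - 0.8867 × log₂(0.8867)
H(p) = 0.5098
C = 1 - 0.5098 = 0.4902 bits/use


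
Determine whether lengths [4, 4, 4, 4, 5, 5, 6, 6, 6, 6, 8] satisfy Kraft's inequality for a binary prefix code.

Kraft inequality: Σ 2^(-l_i) ≤ 1 for prefix-free code
Calculating: 2^(-4) + 2^(-4) + 2^(-4) + 2^(-4) + 2^(-5) + 2^(-5) + 2^(-6) + 2^(-6) + 2^(-6) + 2^(-6) + 2^(-8)
= 0.0625 + 0.0625 + 0.0625 + 0.0625 + 0.03125 + 0.03125 + 0.015625 + 0.015625 + 0.015625 + 0.015625 + 0.00390625
= 0.3789
Since 0.3789 ≤ 1, prefix-free code exists


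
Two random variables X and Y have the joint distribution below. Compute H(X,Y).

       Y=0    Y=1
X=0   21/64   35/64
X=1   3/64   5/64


H(X,Y) = -Σ p(x,y) log₂ p(x,y)
  p(0,0)=21/64: -0.3281 × log₂(0.3281) = 0.5275
  p(0,1)=35/64: -0.5469 × log₂(0.5469) = 0.4762
  p(1,0)=3/64: -0.0469 × log₂(0.0469) = 0.2070
  p(1,1)=5/64: -0.0781 × log₂(0.0781) = 0.2873
H(X,Y) = 1.4980 bits


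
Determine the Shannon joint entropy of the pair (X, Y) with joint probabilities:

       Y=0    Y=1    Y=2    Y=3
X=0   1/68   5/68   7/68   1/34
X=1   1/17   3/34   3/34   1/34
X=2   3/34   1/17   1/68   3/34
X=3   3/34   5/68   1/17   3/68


H(X,Y) = -Σ p(x,y) log₂ p(x,y)
  p(0,0)=1/68: -0.0147 × log₂(0.0147) = 0.0895
  p(0,1)=5/68: -0.0735 × log₂(0.0735) = 0.2769
  p(0,2)=7/68: -0.1029 × log₂(0.1029) = 0.3377
  p(0,3)=1/34: -0.0294 × log₂(0.0294) = 0.1496
  p(1,0)=1/17: -0.0588 × log₂(0.0588) = 0.2404
  p(1,1)=3/34: -0.0882 × log₂(0.0882) = 0.3090
  p(1,2)=3/34: -0.0882 × log₂(0.0882) = 0.3090
  p(1,3)=1/34: -0.0294 × log₂(0.0294) = 0.1496
  p(2,0)=3/34: -0.0882 × log₂(0.0882) = 0.3090
  p(2,1)=1/17: -0.0588 × log₂(0.0588) = 0.2404
  p(2,2)=1/68: -0.0147 × log₂(0.0147) = 0.0895
  p(2,3)=3/34: -0.0882 × log₂(0.0882) = 0.3090
  p(3,0)=3/34: -0.0882 × log₂(0.0882) = 0.3090
  p(3,1)=5/68: -0.0735 × log₂(0.0735) = 0.2769
  p(3,2)=1/17: -0.0588 × log₂(0.0588) = 0.2404
  p(3,3)=3/68: -0.0441 × log₂(0.0441) = 0.1986
H(X,Y) = 3.8349 bits


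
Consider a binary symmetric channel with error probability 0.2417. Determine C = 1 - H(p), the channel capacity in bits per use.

For BSC with error probability p:
C = 1 - H(p) where H(p) is binary entropy
H(0.2417) = -0.2417 × log₂(0.2417) - 0.7583 × log₂(0.7583)
H(p) = 0.7979
C = 1 - 0.7979 = 0.2021 bits/use


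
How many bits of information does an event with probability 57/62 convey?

Information content I(x) = -log₂(p(x))
I = -log₂(57/62) = -log₂(0.9194)
I = 0.1213 bits


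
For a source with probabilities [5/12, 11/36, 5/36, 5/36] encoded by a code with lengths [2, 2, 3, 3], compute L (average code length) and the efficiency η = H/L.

Average length L = Σ p_i × l_i = 2.2778 bits
Entropy H = 1.8400 bits
Efficiency η = H/L × 100% = 80.78%


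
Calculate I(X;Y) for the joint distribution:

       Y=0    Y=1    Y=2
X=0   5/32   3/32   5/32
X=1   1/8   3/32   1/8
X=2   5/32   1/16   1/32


H(X) = 1.5575, H(Y) = 1.5462, H(X,Y) = 3.0519
I(X;Y) = H(X) + H(Y) - H(X,Y) = 0.0518 bits


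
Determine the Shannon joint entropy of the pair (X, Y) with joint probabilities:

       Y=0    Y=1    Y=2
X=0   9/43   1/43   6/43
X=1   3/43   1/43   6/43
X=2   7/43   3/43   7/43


H(X,Y) = -Σ p(x,y) log₂ p(x,y)
  p(0,0)=9/43: -0.2093 × log₂(0.2093) = 0.4723
  p(0,1)=1/43: -0.0233 × log₂(0.0233) = 0.1262
  p(0,2)=6/43: -0.1395 × log₂(0.1395) = 0.3965
  p(1,0)=3/43: -0.0698 × log₂(0.0698) = 0.2680
  p(1,1)=1/43: -0.0233 × log₂(0.0233) = 0.1262
  p(1,2)=6/43: -0.1395 × log₂(0.1395) = 0.3965
  p(2,0)=7/43: -0.1628 × log₂(0.1628) = 0.4263
  p(2,1)=3/43: -0.0698 × log₂(0.0698) = 0.2680
  p(2,2)=7/43: -0.1628 × log₂(0.1628) = 0.4263
H(X,Y) = 2.9062 bits


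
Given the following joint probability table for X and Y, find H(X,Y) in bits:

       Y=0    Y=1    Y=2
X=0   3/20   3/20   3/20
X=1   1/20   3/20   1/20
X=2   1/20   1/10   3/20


H(X,Y) = -Σ p(x,y) log₂ p(x,y)
  p(0,0)=3/20: -0.1500 × log₂(0.1500) = 0.4105
  p(0,1)=3/20: -0.1500 × log₂(0.1500) = 0.4105
  p(0,2)=3/20: -0.1500 × log₂(0.1500) = 0.4105
  p(1,0)=1/20: -0.0500 × log₂(0.0500) = 0.2161
  p(1,1)=3/20: -0.1500 × log₂(0.1500) = 0.4105
  p(1,2)=1/20: -0.0500 × log₂(0.0500) = 0.2161
  p(2,0)=1/20: -0.0500 × log₂(0.0500) = 0.2161
  p(2,1)=1/10: -0.1000 × log₂(0.1000) = 0.3322
  p(2,2)=3/20: -0.1500 × log₂(0.1500) = 0.4105
H(X,Y) = 3.0332 bits


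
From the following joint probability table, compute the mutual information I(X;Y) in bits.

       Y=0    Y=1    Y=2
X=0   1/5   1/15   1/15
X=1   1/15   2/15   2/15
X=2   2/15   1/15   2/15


H(X) = 1.5850, H(Y) = 1.5656, H(X,Y) = 3.0566
I(X;Y) = H(X) + H(Y) - H(X,Y) = 0.0940 bits


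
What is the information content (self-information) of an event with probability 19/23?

Information content I(x) = -log₂(p(x))
I = -log₂(19/23) = -log₂(0.8261)
I = 0.2756 bits


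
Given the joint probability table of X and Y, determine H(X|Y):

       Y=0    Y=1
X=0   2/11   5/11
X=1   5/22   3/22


H(X|Y) = Σ_y p(y) H(X|Y=y)
  p(Y=0) = 9/22, H(X|Y=0) = 0.9911
  p(Y=1) = 13/22, H(X|Y=1) = 0.7793
H(X|Y) = 0.4091×0.9911 + 0.5909×0.7793 = 0.8660 bits


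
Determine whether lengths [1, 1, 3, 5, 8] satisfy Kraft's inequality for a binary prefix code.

Kraft inequality: Σ 2^(-l_i) ≤ 1 for prefix-free code
Calculating: 2^(-1) + 2^(-1) + 2^(-3) + 2^(-5) + 2^(-8)
= 0.5 + 0.5 + 0.125 + 0.03125 + 0.00390625
= 1.1602
Since 1.1602 > 1, prefix-free code does not exist


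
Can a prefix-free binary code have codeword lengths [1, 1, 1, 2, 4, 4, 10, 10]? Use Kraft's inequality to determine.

Kraft inequality: Σ 2^(-l_i) ≤ 1 for prefix-free code
Calculating: 2^(-1) + 2^(-1) + 2^(-1) + 2^(-2) + 2^(-4) + 2^(-4) + 2^(-10) + 2^(-10)
= 0.5 + 0.5 + 0.5 + 0.25 + 0.0625 + 0.0625 + 0.0009765625 + 0.0009765625
= 1.8770
Since 1.8770 > 1, prefix-free code does not exist


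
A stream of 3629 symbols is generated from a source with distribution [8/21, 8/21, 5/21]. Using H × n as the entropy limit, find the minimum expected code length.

Entropy H = 1.5538 bits/symbol
Minimum bits = H × n = 1.5538 × 3629
= 5638.61 bits


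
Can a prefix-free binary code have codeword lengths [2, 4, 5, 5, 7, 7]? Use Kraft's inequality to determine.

Kraft inequality: Σ 2^(-l_i) ≤ 1 for prefix-free code
Calculating: 2^(-2) + 2^(-4) + 2^(-5) + 2^(-5) + 2^(-7) + 2^(-7)
= 0.25 + 0.0625 + 0.03125 + 0.03125 + 0.0078125 + 0.0078125
= 0.3906
Since 0.3906 ≤ 1, prefix-free code exists


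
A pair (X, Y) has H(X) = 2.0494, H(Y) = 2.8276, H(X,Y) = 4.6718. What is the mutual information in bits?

I(X;Y) = H(X) + H(Y) - H(X,Y)
I(X;Y) = 2.0494 + 2.8276 - 4.6718 = 0.2052 bits


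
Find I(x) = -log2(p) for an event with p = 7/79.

Information content I(x) = -log₂(p(x))
I = -log₂(7/79) = -log₂(0.0886)
I = 3.4964 bits


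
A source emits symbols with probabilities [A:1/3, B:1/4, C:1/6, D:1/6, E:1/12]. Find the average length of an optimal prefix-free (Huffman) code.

Huffman tree construction:
Combine smallest probabilities repeatedly
Resulting codes:
  A: 11 (length 2)
  B: 01 (length 2)
  C: 101 (length 3)
  D: 00 (length 2)
  E: 100 (length 3)
Average length = Σ p(s) × length(s) = 2.2500 bits


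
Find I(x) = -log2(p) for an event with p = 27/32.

Information content I(x) = -log₂(p(x))
I = -log₂(27/32) = -log₂(0.8438)
I = 0.2451 bits


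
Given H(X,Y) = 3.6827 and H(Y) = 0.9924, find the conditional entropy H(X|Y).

Chain rule: H(X,Y) = H(X|Y) + H(Y)
H(X|Y) = H(X,Y) - H(Y) = 3.6827 - 0.9924 = 2.6903 bits


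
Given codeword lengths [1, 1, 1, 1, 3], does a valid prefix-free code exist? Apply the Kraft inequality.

Kraft inequality: Σ 2^(-l_i) ≤ 1 for prefix-free code
Calculating: 2^(-1) + 2^(-1) + 2^(-1) + 2^(-1) + 2^(-3)
= 0.5 + 0.5 + 0.5 + 0.5 + 0.125
= 2.1250
Since 2.1250 > 1, prefix-free code does not exist


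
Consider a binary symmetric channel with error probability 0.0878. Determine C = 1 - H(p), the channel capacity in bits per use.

For BSC with error probability p:
C = 1 - H(p) where H(p) is binary entropy
H(0.0878) = -0.0878 × log₂(0.0878) - 0.9122 × log₂(0.9122)
H(p) = 0.4291
C = 1 - 0.4291 = 0.5709 bits/use


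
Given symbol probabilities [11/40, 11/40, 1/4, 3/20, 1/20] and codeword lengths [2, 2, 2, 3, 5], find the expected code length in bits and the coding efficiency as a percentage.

Average length L = Σ p_i × l_i = 2.3000 bits
Entropy H = 2.1510 bits
Efficiency η = H/L × 100% = 93.52%


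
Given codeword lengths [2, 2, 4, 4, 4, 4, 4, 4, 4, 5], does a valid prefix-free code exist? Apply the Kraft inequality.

Kraft inequality: Σ 2^(-l_i) ≤ 1 for prefix-free code
Calculating: 2^(-2) + 2^(-2) + 2^(-4) + 2^(-4) + 2^(-4) + 2^(-4) + 2^(-4) + 2^(-4) + 2^(-4) + 2^(-5)
= 0.25 + 0.25 + 0.0625 + 0.0625 + 0.0625 + 0.0625 + 0.0625 + 0.0625 + 0.0625 + 0.03125
= 0.9688
Since 0.9688 ≤ 1, prefix-free code exists


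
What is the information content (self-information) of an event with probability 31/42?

Information content I(x) = -log₂(p(x))
I = -log₂(31/42) = -log₂(0.7381)
I = 0.4381 bits


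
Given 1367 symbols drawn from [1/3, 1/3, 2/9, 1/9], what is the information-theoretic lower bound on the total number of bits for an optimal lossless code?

Entropy H = 1.8911 bits/symbol
Minimum bits = H × n = 1.8911 × 1367
= 2585.08 bits


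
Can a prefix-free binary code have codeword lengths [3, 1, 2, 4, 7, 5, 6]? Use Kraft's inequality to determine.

Kraft inequality: Σ 2^(-l_i) ≤ 1 for prefix-free code
Calculating: 2^(-3) + 2^(-1) + 2^(-2) + 2^(-4) + 2^(-7) + 2^(-5) + 2^(-6)
= 0.125 + 0.5 + 0.25 + 0.0625 + 0.0078125 + 0.03125 + 0.015625
= 0.9922
Since 0.9922 ≤ 1, prefix-free code exists


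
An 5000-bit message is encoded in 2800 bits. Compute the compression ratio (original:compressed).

Compression ratio = Original / Compressed
= 5000 / 2800 = 1.79:1


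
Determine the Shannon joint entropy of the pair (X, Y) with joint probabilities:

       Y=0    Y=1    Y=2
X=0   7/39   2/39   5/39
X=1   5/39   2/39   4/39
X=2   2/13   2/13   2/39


H(X,Y) = -Σ p(x,y) log₂ p(x,y)
  p(0,0)=7/39: -0.1795 × log₂(0.1795) = 0.4448
  p(0,1)=2/39: -0.0513 × log₂(0.0513) = 0.2198
  p(0,2)=5/39: -0.1282 × log₂(0.1282) = 0.3799
  p(1,0)=5/39: -0.1282 × log₂(0.1282) = 0.3799
  p(1,1)=2/39: -0.0513 × log₂(0.0513) = 0.2198
  p(1,2)=4/39: -0.1026 × log₂(0.1026) = 0.3370
  p(2,0)=2/13: -0.1538 × log₂(0.1538) = 0.4155
  p(2,1)=2/13: -0.1538 × log₂(0.1538) = 0.4155
  p(2,2)=2/39: -0.0513 × log₂(0.0513) = 0.2198
H(X,Y) = 3.0318 bits


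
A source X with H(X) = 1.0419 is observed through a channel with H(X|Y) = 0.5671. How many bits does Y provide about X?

I(X;Y) = H(X) - H(X|Y)
I(X;Y) = 1.0419 - 0.5671 = 0.4748 bits


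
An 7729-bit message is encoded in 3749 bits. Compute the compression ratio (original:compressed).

Compression ratio = Original / Compressed
= 7729 / 3749 = 2.06:1


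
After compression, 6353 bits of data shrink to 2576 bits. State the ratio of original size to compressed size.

Compression ratio = Original / Compressed
= 6353 / 2576 = 2.47:1


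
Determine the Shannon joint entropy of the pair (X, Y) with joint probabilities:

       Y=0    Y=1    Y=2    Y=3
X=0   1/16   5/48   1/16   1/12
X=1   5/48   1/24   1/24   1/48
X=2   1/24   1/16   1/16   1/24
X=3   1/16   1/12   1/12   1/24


H(X,Y) = -Σ p(x,y) log₂ p(x,y)
  p(0,0)=1/16: -0.0625 × log₂(0.0625) = 0.2500
  p(0,1)=5/48: -0.1042 × log₂(0.1042) = 0.3399
  p(0,2)=1/16: -0.0625 × log₂(0.0625) = 0.2500
  p(0,3)=1/12: -0.0833 × log₂(0.0833) = 0.2987
  p(1,0)=5/48: -0.1042 × log₂(0.1042) = 0.3399
  p(1,1)=1/24: -0.0417 × log₂(0.0417) = 0.1910
  p(1,2)=1/24: -0.0417 × log₂(0.0417) = 0.1910
  p(1,3)=1/48: -0.0208 × log₂(0.0208) = 0.1164
  p(2,0)=1/24: -0.0417 × log₂(0.0417) = 0.1910
  p(2,1)=1/16: -0.0625 × log₂(0.0625) = 0.2500
  p(2,2)=1/16: -0.0625 × log₂(0.0625) = 0.2500
  p(2,3)=1/24: -0.0417 × log₂(0.0417) = 0.1910
  p(3,0)=1/16: -0.0625 × log₂(0.0625) = 0.2500
  p(3,1)=1/12: -0.0833 × log₂(0.0833) = 0.2987
  p(3,2)=1/12: -0.0833 × log₂(0.0833) = 0.2987
  p(3,3)=1/24: -0.0417 × log₂(0.0417) = 0.1910
H(X,Y) = 3.8976 bits


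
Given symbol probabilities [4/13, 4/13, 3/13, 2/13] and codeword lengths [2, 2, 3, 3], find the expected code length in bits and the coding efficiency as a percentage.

Average length L = Σ p_i × l_i = 2.3846 bits
Entropy H = 1.9501 bits
Efficiency η = H/L × 100% = 81.78%


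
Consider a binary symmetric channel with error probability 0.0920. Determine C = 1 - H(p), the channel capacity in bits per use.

For BSC with error probability p:
C = 1 - H(p) where H(p) is binary entropy
H(0.0920) = -0.0920 × log₂(0.0920) - 0.9080 × log₂(0.9080)
H(p) = 0.4431
C = 1 - 0.4431 = 0.5569 bits/use


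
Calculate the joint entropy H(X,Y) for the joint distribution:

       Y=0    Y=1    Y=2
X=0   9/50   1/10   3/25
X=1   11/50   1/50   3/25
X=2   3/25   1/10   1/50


H(X,Y) = -Σ p(x,y) log₂ p(x,y)
  p(0,0)=9/50: -0.1800 × log₂(0.1800) = 0.4453
  p(0,1)=1/10: -0.1000 × log₂(0.1000) = 0.3322
  p(0,2)=3/25: -0.1200 × log₂(0.1200) = 0.3671
  p(1,0)=11/50: -0.2200 × log₂(0.2200) = 0.4806
  p(1,1)=1/50: -0.0200 × log₂(0.0200) = 0.1129
  p(1,2)=3/25: -0.1200 × log₂(0.1200) = 0.3671
  p(2,0)=3/25: -0.1200 × log₂(0.1200) = 0.3671
  p(2,1)=1/10: -0.1000 × log₂(0.1000) = 0.3322
  p(2,2)=1/50: -0.0200 × log₂(0.0200) = 0.1129
H(X,Y) = 2.9172 bits
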